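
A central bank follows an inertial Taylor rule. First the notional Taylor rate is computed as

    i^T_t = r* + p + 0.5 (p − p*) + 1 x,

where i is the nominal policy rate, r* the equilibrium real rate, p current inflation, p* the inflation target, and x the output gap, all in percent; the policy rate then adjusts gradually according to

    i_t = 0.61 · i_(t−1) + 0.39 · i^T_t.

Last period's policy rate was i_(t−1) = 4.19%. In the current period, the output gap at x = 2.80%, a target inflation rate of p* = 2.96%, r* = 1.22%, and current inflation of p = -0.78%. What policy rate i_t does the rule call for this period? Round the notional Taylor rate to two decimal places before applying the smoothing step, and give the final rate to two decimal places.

i^T_t = 1.22 + (-0.78) + 0.5 × (-0.78 − 2.96) + 1 × 2.80
   = 1.22 − 0.78 − 1.87 + 2.8 = 1.37
i_t = 0.61 × 4.19 + 0.39 × 1.37 = 2.5559 + 0.5343 = 3.09

3.09%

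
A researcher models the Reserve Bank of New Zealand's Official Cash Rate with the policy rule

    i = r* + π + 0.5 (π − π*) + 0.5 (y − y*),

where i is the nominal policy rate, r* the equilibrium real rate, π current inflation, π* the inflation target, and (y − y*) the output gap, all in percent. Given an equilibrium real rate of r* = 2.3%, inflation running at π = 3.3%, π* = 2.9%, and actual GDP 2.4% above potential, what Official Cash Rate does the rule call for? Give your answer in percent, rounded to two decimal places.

Output 2.4% above potential → (y − y*) = 2.4.
i = 2.3 + 3.3 + 0.5 × (3.3 − 2.9) + 0.5 × 2.4
   = 2.3 + 3.3 + 0.2 + 1.2 = 7.00

7.00%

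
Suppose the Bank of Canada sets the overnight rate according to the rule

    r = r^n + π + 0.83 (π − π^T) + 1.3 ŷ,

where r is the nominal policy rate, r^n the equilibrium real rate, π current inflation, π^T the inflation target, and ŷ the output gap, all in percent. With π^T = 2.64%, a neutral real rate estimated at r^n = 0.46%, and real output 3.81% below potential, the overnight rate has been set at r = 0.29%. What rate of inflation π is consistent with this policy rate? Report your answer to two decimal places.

3.81%

Output 3.81% below potential → ŷ = -3.81.
Collecting π: r = r^n + (1 + 0.83) π − 0.83 π^T + 1.3 ŷ
1.83 π = 0.29 − 0.46 + 0.83 × 2.64 − 1.3 × (-3.81) = 6.9742
π = 6.9742 / 1.83 = 3.81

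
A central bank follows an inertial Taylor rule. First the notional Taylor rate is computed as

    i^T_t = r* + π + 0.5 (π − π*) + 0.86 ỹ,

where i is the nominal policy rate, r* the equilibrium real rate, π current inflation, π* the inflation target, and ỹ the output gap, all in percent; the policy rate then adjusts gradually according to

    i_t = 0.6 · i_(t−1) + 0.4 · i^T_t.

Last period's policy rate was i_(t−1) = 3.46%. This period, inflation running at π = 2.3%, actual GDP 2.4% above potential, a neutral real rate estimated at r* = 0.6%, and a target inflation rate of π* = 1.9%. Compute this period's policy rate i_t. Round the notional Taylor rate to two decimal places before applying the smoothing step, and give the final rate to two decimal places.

4.14%

Output 2.4% above potential → ỹ = 2.4.
i^T_t = 0.6 + 2.3 + 0.5 × (2.3 − 1.9) + 0.86 × 2.4
   = 0.6 + 2.3 + 0.2 + 2.064 = 5.16
i_t = 0.6 × 3.46 + 0.4 × 5.16 = 2.076 + 2.064 = 4.14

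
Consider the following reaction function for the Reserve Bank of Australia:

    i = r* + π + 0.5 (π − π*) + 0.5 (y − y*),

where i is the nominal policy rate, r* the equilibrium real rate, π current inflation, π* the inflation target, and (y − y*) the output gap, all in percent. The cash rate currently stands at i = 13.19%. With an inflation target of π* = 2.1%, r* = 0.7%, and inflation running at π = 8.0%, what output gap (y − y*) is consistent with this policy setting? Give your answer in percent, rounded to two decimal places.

3.08%

0.5 (y − y*) = 13.19 − 0.7 − 8.0 − 0.5 × (8.0 − 2.1) = 1.54
(y − y*) = 1.54 / 0.5 = 3.08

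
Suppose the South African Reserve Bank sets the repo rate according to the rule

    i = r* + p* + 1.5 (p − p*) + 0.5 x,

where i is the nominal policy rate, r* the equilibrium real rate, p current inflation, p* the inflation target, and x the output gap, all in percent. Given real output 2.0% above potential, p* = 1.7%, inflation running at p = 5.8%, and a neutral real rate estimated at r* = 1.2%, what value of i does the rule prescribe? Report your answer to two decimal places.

10.05%

Output 2.0% above potential → x = 2.0.
i = 1.2 + 1.7 + 1.5 × (5.8 − 1.7) + 0.5 × 2.0
   = 1.2 + 1.7 + 6.15 + 1 = 10.05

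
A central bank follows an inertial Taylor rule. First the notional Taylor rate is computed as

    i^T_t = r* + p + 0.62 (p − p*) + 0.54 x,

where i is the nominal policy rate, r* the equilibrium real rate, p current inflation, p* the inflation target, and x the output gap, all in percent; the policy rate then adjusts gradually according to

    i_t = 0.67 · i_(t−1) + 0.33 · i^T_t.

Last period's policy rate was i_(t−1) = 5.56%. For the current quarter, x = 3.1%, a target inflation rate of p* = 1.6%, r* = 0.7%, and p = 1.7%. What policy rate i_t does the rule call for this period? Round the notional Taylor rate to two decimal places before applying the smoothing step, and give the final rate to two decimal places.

i^T_t = 0.7 + 1.7 + 0.62 × (1.7 − 1.6) + 0.54 × 3.1
   = 0.7 + 1.7 + 0.062 + 1.674 = 4.14
i_t = 0.67 × 5.56 + 0.33 × 4.14 = 3.7252 + 1.3662 = 5.09

5.09%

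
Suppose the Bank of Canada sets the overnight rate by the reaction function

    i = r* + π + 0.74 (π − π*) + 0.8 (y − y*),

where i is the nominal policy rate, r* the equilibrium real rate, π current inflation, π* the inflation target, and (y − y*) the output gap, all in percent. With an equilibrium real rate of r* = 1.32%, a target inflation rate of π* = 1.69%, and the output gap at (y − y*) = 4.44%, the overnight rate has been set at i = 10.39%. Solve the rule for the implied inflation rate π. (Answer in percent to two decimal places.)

3.89%

Collecting π: i = r* + (1 + 0.74) π − 0.74 π* + 0.8 (y − y*)
1.74 π = 10.39 − 1.32 + 0.74 × 1.69 − 0.8 × 4.44 = 6.7686
π = 6.7686 / 1.74 = 3.89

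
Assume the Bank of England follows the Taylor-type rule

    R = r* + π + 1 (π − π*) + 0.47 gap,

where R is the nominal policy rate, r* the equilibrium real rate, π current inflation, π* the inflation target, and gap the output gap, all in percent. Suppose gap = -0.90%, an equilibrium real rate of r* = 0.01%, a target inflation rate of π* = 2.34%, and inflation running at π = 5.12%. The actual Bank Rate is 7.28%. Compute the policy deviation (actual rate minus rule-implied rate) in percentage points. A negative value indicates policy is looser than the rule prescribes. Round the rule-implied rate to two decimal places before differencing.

-0.21 pp

R = 0.01 + 5.12 + 1 × (5.12 − 2.34) + 0.47 × (-0.90)
   = 0.01 + 5.12 + 2.78 − 0.423 = 7.49
Deviation = 7.28 − 7.49 = -0.21 pp.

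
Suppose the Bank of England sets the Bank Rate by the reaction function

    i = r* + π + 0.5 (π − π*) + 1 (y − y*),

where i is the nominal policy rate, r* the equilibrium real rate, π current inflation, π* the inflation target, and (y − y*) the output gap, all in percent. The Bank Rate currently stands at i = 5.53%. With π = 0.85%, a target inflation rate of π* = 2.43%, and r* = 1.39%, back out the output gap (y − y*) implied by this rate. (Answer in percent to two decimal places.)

1 (y − y*) = 5.53 − 1.39 − 0.85 − 0.5 × (0.85 − 2.43) = 4.08
(y − y*) = 4.08 / 1 = 4.08

4.08%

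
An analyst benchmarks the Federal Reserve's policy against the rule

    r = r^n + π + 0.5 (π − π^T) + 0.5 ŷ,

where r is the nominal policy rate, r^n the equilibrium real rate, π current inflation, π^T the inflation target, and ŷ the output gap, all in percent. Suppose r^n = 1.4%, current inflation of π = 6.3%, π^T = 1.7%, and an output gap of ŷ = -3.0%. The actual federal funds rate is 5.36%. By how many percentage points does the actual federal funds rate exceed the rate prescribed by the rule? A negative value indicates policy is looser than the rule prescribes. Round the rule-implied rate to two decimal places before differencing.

-3.14 pp

r = 1.4 + 6.3 + 0.5 × (6.3 − 1.7) + 0.5 × (-3.0)
   = 1.4 + 6.3 + 2.3 − 1.5 = 8.50
Deviation = 5.36 − 8.50 = -3.14 pp.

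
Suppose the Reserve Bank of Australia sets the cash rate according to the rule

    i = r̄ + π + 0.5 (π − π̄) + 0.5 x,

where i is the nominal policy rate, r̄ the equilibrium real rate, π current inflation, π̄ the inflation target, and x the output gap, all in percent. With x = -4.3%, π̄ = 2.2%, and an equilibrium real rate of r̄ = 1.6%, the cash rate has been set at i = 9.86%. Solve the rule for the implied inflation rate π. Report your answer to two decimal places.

Collecting π: i = r̄ + (1 + 0.5) π − 0.5 π̄ + 0.5 x
1.5 π = 9.86 − 1.6 + 0.5 × 2.2 − 0.5 × (-4.3) = 11.51
π = 11.51 / 1.5 = 7.67

7.67%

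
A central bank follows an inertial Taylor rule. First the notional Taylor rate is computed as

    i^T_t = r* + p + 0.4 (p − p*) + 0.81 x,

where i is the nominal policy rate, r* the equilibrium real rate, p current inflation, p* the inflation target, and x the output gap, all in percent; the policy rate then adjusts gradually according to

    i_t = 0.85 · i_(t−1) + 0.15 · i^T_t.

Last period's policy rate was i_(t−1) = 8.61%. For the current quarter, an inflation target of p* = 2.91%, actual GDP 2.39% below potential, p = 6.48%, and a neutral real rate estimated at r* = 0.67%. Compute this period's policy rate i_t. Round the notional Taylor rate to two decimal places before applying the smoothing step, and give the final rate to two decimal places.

8.31%

Output 2.39% below potential → x = -2.39.
i^T_t = 0.67 + 6.48 + 0.4 × (6.48 − 2.91) + 0.81 × (-2.39)
   = 0.67 + 6.48 + 1.428 − 1.9359 = 6.64
i_t = 0.85 × 8.61 + 0.15 × 6.64 = 7.3185 + 0.996 = 8.31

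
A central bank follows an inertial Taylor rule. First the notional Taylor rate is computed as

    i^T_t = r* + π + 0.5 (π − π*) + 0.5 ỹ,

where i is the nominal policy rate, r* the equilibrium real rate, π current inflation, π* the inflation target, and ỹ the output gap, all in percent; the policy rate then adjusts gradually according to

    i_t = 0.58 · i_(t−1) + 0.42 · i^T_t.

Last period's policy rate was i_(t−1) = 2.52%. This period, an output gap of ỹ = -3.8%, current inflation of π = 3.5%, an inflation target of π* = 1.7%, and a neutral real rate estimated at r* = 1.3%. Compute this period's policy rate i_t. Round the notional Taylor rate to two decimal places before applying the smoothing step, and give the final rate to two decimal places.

3.06%

i^T_t = 1.3 + 3.5 + 0.5 × (3.5 − 1.7) + 0.5 × (-3.8)
   = 1.3 + 3.5 + 0.9 − 1.9 = 3.80
i_t = 0.58 × 2.52 + 0.42 × 3.80 = 1.4616 + 1.596 = 3.06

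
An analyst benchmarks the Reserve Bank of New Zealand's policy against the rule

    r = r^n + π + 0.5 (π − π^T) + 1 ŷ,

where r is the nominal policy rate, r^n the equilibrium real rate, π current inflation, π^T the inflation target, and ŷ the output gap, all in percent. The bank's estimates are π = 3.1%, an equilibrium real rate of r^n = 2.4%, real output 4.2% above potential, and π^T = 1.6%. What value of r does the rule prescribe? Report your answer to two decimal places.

Output 4.2% above potential → ŷ = 4.2.
r = 2.4 + 3.1 + 0.5 × (3.1 − 1.6) + 1 × 4.2
   = 2.4 + 3.1 + 0.75 + 4.2 = 10.45

10.45%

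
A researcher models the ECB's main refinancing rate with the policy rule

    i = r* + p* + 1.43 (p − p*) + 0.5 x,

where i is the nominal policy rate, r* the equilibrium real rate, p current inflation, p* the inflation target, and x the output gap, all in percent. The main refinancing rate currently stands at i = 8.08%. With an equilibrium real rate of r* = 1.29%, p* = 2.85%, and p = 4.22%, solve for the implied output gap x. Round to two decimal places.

3.96%

0.5 x = 8.08 − 1.29 − 2.85 − 1.43 × (4.22 − 2.85) = 1.9809
x = 1.9809 / 0.5 = 3.96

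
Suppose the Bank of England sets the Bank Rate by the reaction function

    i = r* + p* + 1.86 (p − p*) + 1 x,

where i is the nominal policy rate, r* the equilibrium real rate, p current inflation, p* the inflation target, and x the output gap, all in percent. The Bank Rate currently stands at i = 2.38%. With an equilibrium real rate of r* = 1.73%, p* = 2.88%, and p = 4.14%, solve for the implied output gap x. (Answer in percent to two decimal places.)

1 x = 2.38 − 1.73 − 2.88 − 1.86 × (4.14 − 2.88) = -4.5736
x = -4.5736 / 1 = -4.57

-4.57%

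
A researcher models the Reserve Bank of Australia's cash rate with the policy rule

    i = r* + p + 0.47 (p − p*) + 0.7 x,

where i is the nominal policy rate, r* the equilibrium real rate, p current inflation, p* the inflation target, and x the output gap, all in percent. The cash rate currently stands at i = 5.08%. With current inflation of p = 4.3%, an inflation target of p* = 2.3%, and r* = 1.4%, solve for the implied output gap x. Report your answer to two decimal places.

0.7 x = 5.08 − 1.4 − 4.3 − 0.47 × (4.3 − 2.3) = -1.56
x = -1.56 / 0.7 = -2.23

-2.23%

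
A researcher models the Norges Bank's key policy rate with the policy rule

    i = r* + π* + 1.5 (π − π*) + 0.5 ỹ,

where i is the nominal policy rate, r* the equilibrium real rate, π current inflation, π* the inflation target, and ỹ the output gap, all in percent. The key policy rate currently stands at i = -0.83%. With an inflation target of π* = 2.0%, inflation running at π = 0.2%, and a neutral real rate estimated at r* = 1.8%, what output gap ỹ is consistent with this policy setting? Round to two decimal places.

-3.86%

0.5 ỹ = -0.83 − 1.8 − 2.0 − 1.5 × (0.2 − 2.0) = -1.93
ỹ = -1.93 / 0.5 = -3.86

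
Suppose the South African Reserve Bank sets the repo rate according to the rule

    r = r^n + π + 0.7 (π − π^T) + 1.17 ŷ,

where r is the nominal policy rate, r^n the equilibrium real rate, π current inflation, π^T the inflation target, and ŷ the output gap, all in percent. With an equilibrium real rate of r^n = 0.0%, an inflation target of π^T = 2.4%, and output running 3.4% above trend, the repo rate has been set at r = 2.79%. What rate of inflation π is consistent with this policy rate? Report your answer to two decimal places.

0.29%

Output 3.4% above potential → ŷ = 3.4.
Collecting π: r = r^n + (1 + 0.7) π − 0.7 π^T + 1.17 ŷ
1.7 π = 2.79 − 0.0 + 0.7 × 2.4 − 1.17 × 3.4 = 0.492
π = 0.492 / 1.7 = 0.29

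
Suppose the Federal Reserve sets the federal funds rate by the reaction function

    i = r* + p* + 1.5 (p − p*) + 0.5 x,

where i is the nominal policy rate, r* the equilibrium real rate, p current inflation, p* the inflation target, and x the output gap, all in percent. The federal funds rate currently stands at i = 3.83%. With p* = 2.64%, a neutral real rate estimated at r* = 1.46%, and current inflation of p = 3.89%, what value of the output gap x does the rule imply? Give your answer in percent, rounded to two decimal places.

0.5 x = 3.83 − 1.46 − 2.64 − 1.5 × (3.89 − 2.64) = -2.145
x = -2.145 / 0.5 = -4.29

-4.29%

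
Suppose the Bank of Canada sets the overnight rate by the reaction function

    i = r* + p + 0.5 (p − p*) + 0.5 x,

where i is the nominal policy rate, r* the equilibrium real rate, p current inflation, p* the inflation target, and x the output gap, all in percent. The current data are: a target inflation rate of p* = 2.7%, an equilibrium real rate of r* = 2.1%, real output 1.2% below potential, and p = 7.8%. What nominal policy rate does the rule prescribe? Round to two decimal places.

11.85%

Output 1.2% below potential → x = -1.2.
i = 2.1 + 7.8 + 0.5 × (7.8 − 2.7) + 0.5 × (-1.2)
   = 2.1 + 7.8 + 2.55 − 0.6 = 11.85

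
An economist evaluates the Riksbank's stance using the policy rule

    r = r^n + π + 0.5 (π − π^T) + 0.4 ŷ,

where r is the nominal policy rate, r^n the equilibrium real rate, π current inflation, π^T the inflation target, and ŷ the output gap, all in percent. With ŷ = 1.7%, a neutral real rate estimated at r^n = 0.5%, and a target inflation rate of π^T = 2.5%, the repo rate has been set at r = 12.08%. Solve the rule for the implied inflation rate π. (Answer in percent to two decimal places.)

Collecting π: r = r^n + (1 + 0.5) π − 0.5 π^T + 0.4 ŷ
1.5 π = 12.08 − 0.5 + 0.5 × 2.5 − 0.4 × 1.7 = 12.15
π = 12.15 / 1.5 = 8.10

8.10%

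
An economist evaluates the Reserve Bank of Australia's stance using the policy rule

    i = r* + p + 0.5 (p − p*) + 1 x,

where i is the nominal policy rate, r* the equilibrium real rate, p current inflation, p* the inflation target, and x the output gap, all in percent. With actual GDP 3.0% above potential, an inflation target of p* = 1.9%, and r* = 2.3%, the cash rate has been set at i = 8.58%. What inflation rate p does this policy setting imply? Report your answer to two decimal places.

Output 3.0% above potential → x = 3.0.
Collecting p: i = r* + (1 + 0.5) p − 0.5 p* + 1 x
1.5 p = 8.58 − 2.3 + 0.5 × 1.9 − 1 × 3.0 = 4.23
p = 4.23 / 1.5 = 2.82

2.82%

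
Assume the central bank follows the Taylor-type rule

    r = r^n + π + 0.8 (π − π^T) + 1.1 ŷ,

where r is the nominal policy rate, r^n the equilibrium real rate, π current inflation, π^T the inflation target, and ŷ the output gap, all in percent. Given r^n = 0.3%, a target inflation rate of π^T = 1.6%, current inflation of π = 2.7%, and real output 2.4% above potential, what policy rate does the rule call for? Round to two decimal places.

Output 2.4% above potential → ŷ = 2.4.
r = 0.3 + 2.7 + 0.8 × (2.7 − 1.6) + 1.1 × 2.4
   = 0.3 + 2.7 + 0.88 + 2.64 = 6.52

6.52%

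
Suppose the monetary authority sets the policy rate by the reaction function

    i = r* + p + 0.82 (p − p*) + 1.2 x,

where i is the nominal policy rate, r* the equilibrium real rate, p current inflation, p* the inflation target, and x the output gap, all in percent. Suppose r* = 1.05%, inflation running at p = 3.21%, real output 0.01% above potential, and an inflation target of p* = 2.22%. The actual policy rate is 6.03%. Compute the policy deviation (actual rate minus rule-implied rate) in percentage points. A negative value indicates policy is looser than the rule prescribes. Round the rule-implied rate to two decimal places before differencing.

0.95 pp

Output 0.01% above potential → x = 0.01.
i = 1.05 + 3.21 + 0.82 × (3.21 − 2.22) + 1.2 × 0.01
   = 1.05 + 3.21 + 0.8118 + 0.012 = 5.08
Deviation = 6.03 − 5.08 = 0.95 pp.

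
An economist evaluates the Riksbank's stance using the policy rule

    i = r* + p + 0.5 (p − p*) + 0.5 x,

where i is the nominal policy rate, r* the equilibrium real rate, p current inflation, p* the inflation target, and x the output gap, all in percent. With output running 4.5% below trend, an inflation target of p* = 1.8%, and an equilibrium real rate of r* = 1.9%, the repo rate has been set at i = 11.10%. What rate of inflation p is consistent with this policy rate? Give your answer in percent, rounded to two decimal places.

Output 4.5% below potential → x = -4.5.
Collecting p: i = r* + (1 + 0.5) p − 0.5 p* + 0.5 x
1.5 p = 11.10 − 1.9 + 0.5 × 1.8 − 0.5 × (-4.5) = 12.35
p = 12.35 / 1.5 = 8.23

8.23%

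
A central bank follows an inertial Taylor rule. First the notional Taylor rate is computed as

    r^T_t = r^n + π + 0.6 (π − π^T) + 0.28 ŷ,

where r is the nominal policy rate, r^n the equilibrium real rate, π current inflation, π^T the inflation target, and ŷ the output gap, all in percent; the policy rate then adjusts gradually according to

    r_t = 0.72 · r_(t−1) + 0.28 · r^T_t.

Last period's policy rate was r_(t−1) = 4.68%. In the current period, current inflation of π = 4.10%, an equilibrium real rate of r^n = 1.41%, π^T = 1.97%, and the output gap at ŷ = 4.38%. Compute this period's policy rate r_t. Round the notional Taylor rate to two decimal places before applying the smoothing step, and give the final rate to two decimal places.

r^T_t = 1.41 + 4.10 + 0.6 × (4.10 − 1.97) + 0.28 × 4.38
   = 1.41 + 4.1 + 1.278 + 1.2264 = 8.01
r_t = 0.72 × 4.68 + 0.28 × 8.01 = 3.3696 + 2.2428 = 5.61

5.61%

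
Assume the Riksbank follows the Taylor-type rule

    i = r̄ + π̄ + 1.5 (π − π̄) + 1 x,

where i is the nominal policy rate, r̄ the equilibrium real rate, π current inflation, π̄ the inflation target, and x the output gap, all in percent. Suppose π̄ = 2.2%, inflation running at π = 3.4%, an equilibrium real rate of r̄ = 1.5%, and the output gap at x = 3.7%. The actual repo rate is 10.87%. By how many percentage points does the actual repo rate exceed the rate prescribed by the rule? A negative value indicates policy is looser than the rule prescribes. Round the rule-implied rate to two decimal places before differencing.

i = 1.5 + 2.2 + 1.5 × (3.4 − 2.2) + 1 × 3.7
   = 1.5 + 2.2 + 1.8 + 3.7 = 9.20
Deviation = 10.87 − 9.20 = 1.67 pp.

1.67 pp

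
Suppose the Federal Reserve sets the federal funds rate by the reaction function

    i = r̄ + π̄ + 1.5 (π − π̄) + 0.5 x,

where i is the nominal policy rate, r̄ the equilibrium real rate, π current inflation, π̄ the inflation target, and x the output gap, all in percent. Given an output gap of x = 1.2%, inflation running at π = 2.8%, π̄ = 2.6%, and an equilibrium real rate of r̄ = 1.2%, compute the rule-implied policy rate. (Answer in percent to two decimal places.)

i = 1.2 + 2.6 + 1.5 × (2.8 − 2.6) + 0.5 × 1.2
   = 1.2 + 2.6 + 0.3 + 0.6 = 4.70

4.70%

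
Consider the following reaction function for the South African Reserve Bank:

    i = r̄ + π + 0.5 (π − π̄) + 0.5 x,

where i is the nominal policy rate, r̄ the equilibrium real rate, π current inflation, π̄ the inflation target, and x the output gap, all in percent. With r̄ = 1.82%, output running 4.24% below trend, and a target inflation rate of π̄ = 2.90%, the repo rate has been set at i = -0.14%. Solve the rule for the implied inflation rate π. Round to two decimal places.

Output 4.24% below potential → x = -4.24.
Collecting π: i = r̄ + (1 + 0.5) π − 0.5 π̄ + 0.5 x
1.5 π = -0.14 − 1.82 + 0.5 × 2.90 − 0.5 × (-4.24) = 1.61
π = 1.61 / 1.5 = 1.07

1.07%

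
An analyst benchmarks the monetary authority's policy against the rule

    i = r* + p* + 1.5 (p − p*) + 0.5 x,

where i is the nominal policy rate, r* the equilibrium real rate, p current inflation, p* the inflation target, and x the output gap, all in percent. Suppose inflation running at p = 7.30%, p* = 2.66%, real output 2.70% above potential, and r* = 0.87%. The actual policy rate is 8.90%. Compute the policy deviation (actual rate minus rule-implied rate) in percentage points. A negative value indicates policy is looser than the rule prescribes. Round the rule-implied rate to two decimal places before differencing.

-2.94 pp

Output 2.70% above potential → x = 2.70.
i = 0.87 + 2.66 + 1.5 × (7.30 − 2.66) + 0.5 × 2.70
   = 0.87 + 2.66 + 6.96 + 1.35 = 11.84
Deviation = 8.90 − 11.84 = -2.94 pp.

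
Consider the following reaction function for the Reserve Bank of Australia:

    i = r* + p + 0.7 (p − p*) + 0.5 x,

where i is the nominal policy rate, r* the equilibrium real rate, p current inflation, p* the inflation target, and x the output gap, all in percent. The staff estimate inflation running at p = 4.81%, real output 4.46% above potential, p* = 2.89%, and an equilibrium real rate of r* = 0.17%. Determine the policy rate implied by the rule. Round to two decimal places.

8.55%

Output 4.46% above potential → x = 4.46.
i = 0.17 + 4.81 + 0.7 × (4.81 − 2.89) + 0.5 × 4.46
   = 0.17 + 4.81 + 1.344 + 2.23 = 8.55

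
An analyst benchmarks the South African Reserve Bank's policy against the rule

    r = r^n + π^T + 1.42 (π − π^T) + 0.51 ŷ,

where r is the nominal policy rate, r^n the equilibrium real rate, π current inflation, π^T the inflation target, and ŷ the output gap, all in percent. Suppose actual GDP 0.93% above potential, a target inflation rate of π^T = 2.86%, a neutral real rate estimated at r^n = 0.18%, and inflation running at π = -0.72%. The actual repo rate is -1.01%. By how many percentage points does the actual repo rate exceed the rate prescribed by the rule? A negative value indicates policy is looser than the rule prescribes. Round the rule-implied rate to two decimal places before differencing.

0.56 pp

Output 0.93% above potential → ŷ = 0.93.
r = 0.18 + 2.86 + 1.42 × (-0.72 − 2.86) + 0.51 × 0.93
   = 0.18 + 2.86 − 5.0836 + 0.4743 = -1.57
Deviation = -1.01 − (-1.57) = 0.56 pp.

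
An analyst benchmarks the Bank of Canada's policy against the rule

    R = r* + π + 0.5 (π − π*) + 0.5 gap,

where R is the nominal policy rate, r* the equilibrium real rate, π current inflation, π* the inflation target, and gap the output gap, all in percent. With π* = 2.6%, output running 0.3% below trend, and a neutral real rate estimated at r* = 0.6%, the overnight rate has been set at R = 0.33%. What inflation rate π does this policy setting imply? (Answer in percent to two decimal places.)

Output 0.3% below potential → gap = -0.3.
Collecting π: R = r* + (1 + 0.5) π − 0.5 π* + 0.5 gap
1.5 π = 0.33 − 0.6 + 0.5 × 2.6 − 0.5 × (-0.3) = 1.18
π = 1.18 / 1.5 = 0.79

0.79%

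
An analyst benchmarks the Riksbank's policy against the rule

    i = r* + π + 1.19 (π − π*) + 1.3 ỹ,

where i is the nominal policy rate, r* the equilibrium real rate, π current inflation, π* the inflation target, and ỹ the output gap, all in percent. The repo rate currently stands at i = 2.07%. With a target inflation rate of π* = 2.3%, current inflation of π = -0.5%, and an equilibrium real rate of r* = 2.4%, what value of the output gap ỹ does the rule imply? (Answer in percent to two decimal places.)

1.3 ỹ = 2.07 − 2.4 − (-0.5) − 1.19 × ((-0.5) − 2.3) = 3.502
ỹ = 3.502 / 1.3 = 2.69

2.69%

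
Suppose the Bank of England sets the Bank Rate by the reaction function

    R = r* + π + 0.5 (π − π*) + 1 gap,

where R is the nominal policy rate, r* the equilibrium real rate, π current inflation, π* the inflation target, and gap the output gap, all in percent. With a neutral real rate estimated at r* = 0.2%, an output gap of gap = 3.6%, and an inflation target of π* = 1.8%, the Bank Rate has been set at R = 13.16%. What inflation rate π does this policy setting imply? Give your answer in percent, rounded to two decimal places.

6.84%

Collecting π: R = r* + (1 + 0.5) π − 0.5 π* + 1 gap
1.5 π = 13.16 − 0.2 + 0.5 × 1.8 − 1 × 3.6 = 10.26
π = 10.26 / 1.5 = 6.84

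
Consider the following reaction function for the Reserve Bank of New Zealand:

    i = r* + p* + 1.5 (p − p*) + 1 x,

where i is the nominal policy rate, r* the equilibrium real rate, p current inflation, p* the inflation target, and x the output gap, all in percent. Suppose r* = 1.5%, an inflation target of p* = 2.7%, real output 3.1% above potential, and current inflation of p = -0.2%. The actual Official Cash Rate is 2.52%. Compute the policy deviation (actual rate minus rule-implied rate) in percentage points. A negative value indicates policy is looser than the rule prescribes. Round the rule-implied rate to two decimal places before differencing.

Output 3.1% above potential → x = 3.1.
i = 1.5 + 2.7 + 1.5 × (-0.2 − 2.7) + 1 × 3.1
   = 1.5 + 2.7 − 4.35 + 3.1 = 2.95
Deviation = 2.52 − 2.95 = -0.43 pp.

-0.43 pp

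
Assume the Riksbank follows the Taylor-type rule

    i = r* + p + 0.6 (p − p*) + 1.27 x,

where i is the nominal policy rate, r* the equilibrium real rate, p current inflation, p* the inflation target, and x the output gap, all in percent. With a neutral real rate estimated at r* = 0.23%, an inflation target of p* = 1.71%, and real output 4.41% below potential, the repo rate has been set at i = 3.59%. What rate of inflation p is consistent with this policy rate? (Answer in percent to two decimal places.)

Output 4.41% below potential → x = -4.41.
Collecting p: i = r* + (1 + 0.6) p − 0.6 p* + 1.27 x
1.6 p = 3.59 − 0.23 + 0.6 × 1.71 − 1.27 × (-4.41) = 9.9867
p = 9.9867 / 1.6 = 6.24

6.24%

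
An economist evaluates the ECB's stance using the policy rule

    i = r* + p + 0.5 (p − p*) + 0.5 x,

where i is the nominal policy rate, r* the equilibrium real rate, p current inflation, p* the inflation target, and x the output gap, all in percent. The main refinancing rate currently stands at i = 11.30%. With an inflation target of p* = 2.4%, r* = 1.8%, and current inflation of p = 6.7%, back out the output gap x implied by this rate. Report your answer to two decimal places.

1.30%

0.5 x = 11.30 − 1.8 − 6.7 − 0.5 × (6.7 − 2.4) = 0.65
x = 0.65 / 0.5 = 1.30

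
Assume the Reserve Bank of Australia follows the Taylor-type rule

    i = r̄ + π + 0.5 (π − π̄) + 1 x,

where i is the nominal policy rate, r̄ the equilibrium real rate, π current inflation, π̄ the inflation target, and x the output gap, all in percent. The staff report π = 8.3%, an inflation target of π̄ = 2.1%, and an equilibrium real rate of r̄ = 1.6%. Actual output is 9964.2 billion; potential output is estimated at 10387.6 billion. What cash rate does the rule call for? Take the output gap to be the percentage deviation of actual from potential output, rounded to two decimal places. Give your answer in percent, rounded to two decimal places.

Output gap = 100 × (9964.2 − 10387.6) / 10387.6 = -4.08%.
i = 1.60 + 8.30 + 0.5 × (8.30 − 2.10) + 1 × (-4.08)
   = 1.60 + 8.3 + 3.1 − 4.08 = 8.92

8.92%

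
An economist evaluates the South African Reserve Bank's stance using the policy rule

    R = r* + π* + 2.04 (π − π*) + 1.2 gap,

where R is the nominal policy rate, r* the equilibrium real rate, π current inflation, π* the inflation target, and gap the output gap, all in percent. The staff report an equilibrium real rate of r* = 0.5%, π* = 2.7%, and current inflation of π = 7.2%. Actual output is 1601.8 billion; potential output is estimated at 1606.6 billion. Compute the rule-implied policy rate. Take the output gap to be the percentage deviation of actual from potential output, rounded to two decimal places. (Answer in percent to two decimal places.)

12.02%

Output gap = 100 × (1601.8 − 1606.6) / 1606.6 = -0.30%.
R = 0.50 + 2.70 + 2.04 × (7.20 − 2.70) + 1.2 × (-0.30)
   = 0.50 + 2.7 + 9.18 − 0.36 = 12.02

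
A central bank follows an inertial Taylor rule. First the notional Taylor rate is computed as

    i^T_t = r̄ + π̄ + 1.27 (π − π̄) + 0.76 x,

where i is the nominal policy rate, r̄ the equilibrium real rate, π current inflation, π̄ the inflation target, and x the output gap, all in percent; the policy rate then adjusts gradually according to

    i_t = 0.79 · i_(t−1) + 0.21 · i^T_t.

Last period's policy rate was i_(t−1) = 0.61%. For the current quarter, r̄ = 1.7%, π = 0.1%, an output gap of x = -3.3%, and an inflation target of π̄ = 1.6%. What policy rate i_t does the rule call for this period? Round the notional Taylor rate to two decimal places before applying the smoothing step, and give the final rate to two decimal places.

i^T_t = 1.7 + 1.6 + 1.27 × (0.1 − 1.6) + 0.76 × (-3.3)
   = 1.7 + 1.6 − 1.905 − 2.508 = -1.11
i_t = 0.79 × 0.61 + 0.21 × (-1.11) = 0.4819 − 0.2331 = 0.25

0.25%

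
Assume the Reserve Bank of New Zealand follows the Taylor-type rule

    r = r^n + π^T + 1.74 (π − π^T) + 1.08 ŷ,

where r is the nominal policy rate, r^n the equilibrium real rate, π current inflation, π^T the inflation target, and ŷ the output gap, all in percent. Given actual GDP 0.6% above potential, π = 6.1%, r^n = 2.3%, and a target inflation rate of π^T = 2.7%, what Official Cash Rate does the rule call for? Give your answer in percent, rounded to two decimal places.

11.56%

Output 0.6% above potential → ŷ = 0.6.
r = 2.3 + 2.7 + 1.74 × (6.1 − 2.7) + 1.08 × 0.6
   = 2.3 + 2.7 + 5.916 + 0.648 = 11.56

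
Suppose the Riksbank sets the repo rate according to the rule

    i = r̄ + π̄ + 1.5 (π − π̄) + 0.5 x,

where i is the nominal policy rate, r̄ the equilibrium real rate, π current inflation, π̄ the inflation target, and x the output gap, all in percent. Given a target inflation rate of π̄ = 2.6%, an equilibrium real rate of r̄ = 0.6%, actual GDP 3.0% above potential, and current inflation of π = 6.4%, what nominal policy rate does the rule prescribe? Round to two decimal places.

Output 3.0% above potential → x = 3.0.
i = 0.6 + 2.6 + 1.5 × (6.4 − 2.6) + 0.5 × 3.0
   = 0.6 + 2.6 + 5.7 + 1.5 = 10.40

10.40%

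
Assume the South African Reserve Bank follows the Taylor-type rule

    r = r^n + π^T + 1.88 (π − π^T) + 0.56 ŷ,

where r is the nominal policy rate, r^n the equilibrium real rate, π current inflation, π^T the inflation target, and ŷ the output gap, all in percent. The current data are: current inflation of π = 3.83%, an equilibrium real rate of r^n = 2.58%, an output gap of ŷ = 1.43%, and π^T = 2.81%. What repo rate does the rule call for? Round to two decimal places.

r = 2.58 + 2.81 + 1.88 × (3.83 − 2.81) + 0.56 × 1.43
   = 2.58 + 2.81 + 1.9176 + 0.8008 = 8.11

8.11%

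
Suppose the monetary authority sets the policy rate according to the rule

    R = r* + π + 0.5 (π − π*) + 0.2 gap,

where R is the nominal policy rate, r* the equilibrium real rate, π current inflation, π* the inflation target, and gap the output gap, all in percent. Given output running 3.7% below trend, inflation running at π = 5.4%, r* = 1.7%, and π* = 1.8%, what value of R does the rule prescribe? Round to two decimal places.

8.16%

Output 3.7% below potential → gap = -3.7.
R = 1.7 + 5.4 + 0.5 × (5.4 − 1.8) + 0.2 × (-3.7)
   = 1.7 + 5.4 + 1.8 − 0.74 = 8.16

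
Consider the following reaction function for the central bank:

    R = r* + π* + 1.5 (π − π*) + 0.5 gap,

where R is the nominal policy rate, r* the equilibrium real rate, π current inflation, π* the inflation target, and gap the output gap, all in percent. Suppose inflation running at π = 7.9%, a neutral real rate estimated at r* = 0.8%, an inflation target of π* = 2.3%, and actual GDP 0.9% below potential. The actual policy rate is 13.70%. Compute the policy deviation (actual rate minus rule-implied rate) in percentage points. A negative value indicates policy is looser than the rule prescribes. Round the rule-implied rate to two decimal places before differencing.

Output 0.9% below potential → gap = -0.9.
R = 0.8 + 2.3 + 1.5 × (7.9 − 2.3) + 0.5 × (-0.9)
   = 0.8 + 2.3 + 8.4 − 0.45 = 11.05
Deviation = 13.70 − 11.05 = 2.65 pp.

2.65 pp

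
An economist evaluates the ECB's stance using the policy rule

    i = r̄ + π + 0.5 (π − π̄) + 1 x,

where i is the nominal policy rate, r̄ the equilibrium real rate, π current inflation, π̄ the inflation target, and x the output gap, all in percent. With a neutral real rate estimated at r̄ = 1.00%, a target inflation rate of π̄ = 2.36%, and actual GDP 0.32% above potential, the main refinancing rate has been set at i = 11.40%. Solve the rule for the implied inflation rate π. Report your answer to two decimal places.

7.51%

Output 0.32% above potential → x = 0.32.
Collecting π: i = r̄ + (1 + 0.5) π − 0.5 π̄ + 1 x
1.5 π = 11.40 − 1.00 + 0.5 × 2.36 − 1 × 0.32 = 11.26
π = 11.26 / 1.5 = 7.51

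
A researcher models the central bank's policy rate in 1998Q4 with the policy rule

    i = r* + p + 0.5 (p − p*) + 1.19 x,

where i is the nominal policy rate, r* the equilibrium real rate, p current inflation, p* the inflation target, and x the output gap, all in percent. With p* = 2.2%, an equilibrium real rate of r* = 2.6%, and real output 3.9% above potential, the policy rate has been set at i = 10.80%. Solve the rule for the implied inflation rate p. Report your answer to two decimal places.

3.11%

Output 3.9% above potential → x = 3.9.
Collecting p: i = r* + (1 + 0.5) p − 0.5 p* + 1.19 x
1.5 p = 10.80 − 2.6 + 0.5 × 2.2 − 1.19 × 3.9 = 4.659
p = 4.659 / 1.5 = 3.11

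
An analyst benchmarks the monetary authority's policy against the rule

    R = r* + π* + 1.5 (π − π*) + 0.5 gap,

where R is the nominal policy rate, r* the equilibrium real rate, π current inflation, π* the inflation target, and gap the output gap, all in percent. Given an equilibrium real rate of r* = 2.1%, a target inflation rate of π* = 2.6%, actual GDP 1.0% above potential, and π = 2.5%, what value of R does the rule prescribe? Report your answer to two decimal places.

Output 1.0% above potential → gap = 1.0.
R = 2.1 + 2.6 + 1.5 × (2.5 − 2.6) + 0.5 × 1.0
   = 2.1 + 2.6 − 0.15 + 0.5 = 5.05

5.05%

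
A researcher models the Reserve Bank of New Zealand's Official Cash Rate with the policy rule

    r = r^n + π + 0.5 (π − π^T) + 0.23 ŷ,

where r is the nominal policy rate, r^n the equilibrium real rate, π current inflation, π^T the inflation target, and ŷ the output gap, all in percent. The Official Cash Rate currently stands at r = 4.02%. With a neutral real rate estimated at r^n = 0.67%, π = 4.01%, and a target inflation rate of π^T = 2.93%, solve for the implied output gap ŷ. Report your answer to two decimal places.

0.23 ŷ = 4.02 − 0.67 − 4.01 − 0.5 × (4.01 − 2.93) = -1.2
ŷ = -1.2 / 0.23 = -5.22

-5.22%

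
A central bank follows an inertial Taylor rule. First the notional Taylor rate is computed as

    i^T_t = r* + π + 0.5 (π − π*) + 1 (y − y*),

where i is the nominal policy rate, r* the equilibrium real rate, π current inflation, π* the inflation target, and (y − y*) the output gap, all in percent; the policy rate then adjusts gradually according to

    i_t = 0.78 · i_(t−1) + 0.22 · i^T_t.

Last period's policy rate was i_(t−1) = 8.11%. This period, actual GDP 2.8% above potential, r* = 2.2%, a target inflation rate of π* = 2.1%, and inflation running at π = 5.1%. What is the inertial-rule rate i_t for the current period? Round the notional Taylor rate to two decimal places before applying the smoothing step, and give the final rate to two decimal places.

8.88%

Output 2.8% above potential → (y − y*) = 2.8.
i^T_t = 2.2 + 5.1 + 0.5 × (5.1 − 2.1) + 1 × 2.8
   = 2.2 + 5.1 + 1.5 + 2.8 = 11.60
i_t = 0.78 × 8.11 + 0.22 × 11.60 = 6.3258 + 2.552 = 8.88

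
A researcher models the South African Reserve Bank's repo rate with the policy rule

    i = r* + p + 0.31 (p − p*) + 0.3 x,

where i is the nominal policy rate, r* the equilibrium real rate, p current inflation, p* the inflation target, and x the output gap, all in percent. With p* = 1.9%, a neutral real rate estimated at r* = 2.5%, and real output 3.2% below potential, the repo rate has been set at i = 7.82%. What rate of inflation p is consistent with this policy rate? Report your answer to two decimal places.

Output 3.2% below potential → x = -3.2.
Collecting p: i = r* + (1 + 0.31) p − 0.31 p* + 0.3 x
1.31 p = 7.82 − 2.5 + 0.31 × 1.9 − 0.3 × (-3.2) = 6.869
p = 6.869 / 1.31 = 5.24

5.24%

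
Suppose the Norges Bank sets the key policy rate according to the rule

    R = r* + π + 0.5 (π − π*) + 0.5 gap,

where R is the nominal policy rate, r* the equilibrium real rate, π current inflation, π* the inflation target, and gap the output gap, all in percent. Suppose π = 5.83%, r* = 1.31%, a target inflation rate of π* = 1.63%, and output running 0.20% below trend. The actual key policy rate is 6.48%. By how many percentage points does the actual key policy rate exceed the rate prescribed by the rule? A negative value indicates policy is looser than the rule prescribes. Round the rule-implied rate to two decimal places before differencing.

-2.66 pp

Output 0.20% below potential → gap = -0.20.
R = 1.31 + 5.83 + 0.5 × (5.83 − 1.63) + 0.5 × (-0.20)
   = 1.31 + 5.83 + 2.1 − 0.1 = 9.14
Deviation = 6.48 − 9.14 = -2.66 pp.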